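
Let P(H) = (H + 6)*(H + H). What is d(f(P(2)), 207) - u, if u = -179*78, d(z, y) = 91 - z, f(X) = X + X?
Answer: 13989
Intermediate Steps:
P(H) = 2*H*(6 + H) (P(H) = (6 + H)*(2*H) = 2*H*(6 + H))
f(X) = 2*X
u = -13962
d(f(P(2)), 207) - u = (91 - 2*2*2*(6 + 2)) - 1*(-13962) = (91 - 2*2*2*8) + 13962 = (91 - 2*32) + 13962 = (91 - 1*64) + 13962 = (91 - 64) + 13962 = 27 + 13962 = 13989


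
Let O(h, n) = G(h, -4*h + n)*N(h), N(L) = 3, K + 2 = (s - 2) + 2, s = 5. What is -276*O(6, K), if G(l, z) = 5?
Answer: -4140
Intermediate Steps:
K = 3 (K = -2 + ((5 - 2) + 2) = -2 + (3 + 2) = -2 + 5 = 3)
O(h, n) = 15 (O(h, n) = 5*3 = 15)
-276*O(6, K) = -276*15 = -4140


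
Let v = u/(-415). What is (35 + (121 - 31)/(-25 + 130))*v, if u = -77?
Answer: 2761/415 ≈ 6.6530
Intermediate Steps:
v = 77/415 (v = -77/(-415) = -77*(-1/415) = 77/415 ≈ 0.18554)
(35 + (121 - 31)/(-25 + 130))*v = (35 + (121 - 31)/(-25 + 130))*(77/415) = (35 + 90/105)*(77/415) = (35 + 90*(1/105))*(77/415) = (35 + 6/7)*(77/415) = (251/7)*(77/415) = 2761/415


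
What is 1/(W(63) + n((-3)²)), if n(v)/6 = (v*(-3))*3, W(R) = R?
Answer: -1/423 ≈ -0.0023641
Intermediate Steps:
n(v) = -54*v (n(v) = 6*((v*(-3))*3) = 6*(-3*v*3) = 6*(-9*v) = -54*v)
1/(W(63) + n((-3)²)) = 1/(63 - 54*(-3)²) = 1/(63 - 54*9) = 1/(63 - 486) = 1/(-423) = -1/423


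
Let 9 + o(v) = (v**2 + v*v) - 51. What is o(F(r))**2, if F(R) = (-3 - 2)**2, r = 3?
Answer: 1416100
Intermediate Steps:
F(R) = 25 (F(R) = (-5)**2 = 25)
o(v) = -60 + 2*v**2 (o(v) = -9 + ((v**2 + v*v) - 51) = -9 + ((v**2 + v**2) - 51) = -9 + (2*v**2 - 51) = -9 + (-51 + 2*v**2) = -60 + 2*v**2)
o(F(r))**2 = (-60 + 2*25**2)**2 = (-60 + 2*625)**2 = (-60 + 1250)**2 = 1190**2 = 1416100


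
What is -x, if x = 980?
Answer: -980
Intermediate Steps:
-x = -1*980 = -980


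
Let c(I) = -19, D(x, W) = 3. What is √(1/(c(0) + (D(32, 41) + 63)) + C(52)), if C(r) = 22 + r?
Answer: 7*√3337/47 ≈ 8.6036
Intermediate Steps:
√(1/(c(0) + (D(32, 41) + 63)) + C(52)) = √(1/(-19 + (3 + 63)) + (22 + 52)) = √(1/(-19 + 66) + 74) = √(1/47 + 74) = √(3479/47) = 7*√3337/47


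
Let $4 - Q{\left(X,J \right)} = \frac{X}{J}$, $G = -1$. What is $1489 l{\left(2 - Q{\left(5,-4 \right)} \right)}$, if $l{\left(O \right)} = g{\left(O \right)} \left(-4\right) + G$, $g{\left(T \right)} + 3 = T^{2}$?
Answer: $- \frac{186125}{4} \approx -46531.0$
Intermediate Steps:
$Q{\left(X,J \right)} = 4 - \frac{X}{J}$
$g{\left(T \right)} = -3 + T^{2}$
$l{\left(O \right)} = 11 - 4 O^{2}$ ($l{\left(O \right)} = \left(-3 + O^{2}\right) \left(-4\right) - 1 = \left(12 - 4 O^{2}\right) - 1 = 11 - 4 O^{2}$)
$1489 l{\left(2 - Q{\left(5,-4 \right)} \right)} = 1489 \left(11 - 4 \left(2 - \left(4 - \frac{5}{-4}\right)\right)^{2}\right) = 1489 \left(11 - 4 \left(2 - \left(4 - 5 \left(- \frac{1}{4}\right)\right)\right)^{2}\right) = 1489 \left(11 - 4 \left(2 - \left(4 + \frac{5}{4}\right)\right)^{2}\right) = 1489 \left(11 - 4 \left(2 - \frac{21}{4}\right)^{2}\right) = 1489 \left(11 - 4 \left(- \frac{13}{4}\right)^{2}\right) = 1489 \left(11 - \frac{169}{4}\right) = 1489 \left(- \frac{125}{4}\right) = - \frac{186125}{4}$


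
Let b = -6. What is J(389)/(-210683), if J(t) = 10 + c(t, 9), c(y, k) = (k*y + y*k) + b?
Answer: -7006/210683 ≈ -0.033254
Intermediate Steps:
c(y, k) = -6 + 2*k*y (c(y, k) = (k*y + y*k) - 6 = (k*y + k*y) - 6 = 2*k*y - 6 = -6 + 2*k*y)
J(t) = 4 + 18*t (J(t) = 10 + (-6 + 2*9*t) = 10 + (-6 + 18*t) = 4 + 18*t)
J(389)/(-210683) = (4 + 18*389)/(-210683) = (4 + 7002)*(-1/210683) = 7006*(-1/210683) = -7006/210683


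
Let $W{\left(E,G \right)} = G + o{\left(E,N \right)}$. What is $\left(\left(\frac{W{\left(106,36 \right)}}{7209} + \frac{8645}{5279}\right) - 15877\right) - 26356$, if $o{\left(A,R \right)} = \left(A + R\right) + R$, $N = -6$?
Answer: $- \frac{1607169174388}{38056311} \approx -42231.0$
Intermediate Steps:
$o{\left(A,R \right)} = A + 2 R$
$W{\left(E,G \right)} = -12 + E + G$ ($W{\left(E,G \right)} = G + \left(E + 2 \left(-6\right)\right) = G + \left(E - 12\right) = G + \left(-12 + E\right) = -12 + E + G$)
$\left(\left(\frac{W{\left(106,36 \right)}}{7209} + \frac{8645}{5279}\right) - 15877\right) - 26356 = \left(\left(\frac{-12 + 106 + 36}{7209} + \frac{8645}{5279}\right) - 15877\right) - 26356 = \left(\left(130 \cdot \frac{1}{7209} + 8645 \cdot \frac{1}{5279}\right) - 15877\right) - 26356 = \left(\left(\frac{130}{7209} + \frac{8645}{5279}\right) - 15877\right) - 26356 = \left(\frac{63008075}{38056311} - 15877\right) - 26356 = - \frac{604157041672}{38056311} - 26356 = - \frac{1607169174388}{38056311}$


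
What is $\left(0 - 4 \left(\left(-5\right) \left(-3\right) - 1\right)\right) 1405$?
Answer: $-78680$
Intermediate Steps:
$\left(0 - 4 \left(\left(-5\right) \left(-3\right) - 1\right)\right) 1405 = \left(0 - 4 \left(15 - 1\right)\right) 1405 = \left(0 - 56\right) 1405 = \left(-56\right) 1405 = -78680$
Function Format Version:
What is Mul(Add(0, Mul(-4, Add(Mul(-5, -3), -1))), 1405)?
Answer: -78680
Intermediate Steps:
Mul(Add(0, Mul(-4, Add(Mul(-5, -3), -1))), 1405) = Mul(Add(0, Mul(-4, Add(15, -1))), 1405) = Mul(Add(0, Mul(-4, 14)), 1405) = Mul(Add(0, -56), 1405) = Mul(-56, 1405) = -78680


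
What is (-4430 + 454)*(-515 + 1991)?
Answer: -5868576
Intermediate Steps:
(-4430 + 454)*(-515 + 1991) = -3976*1476 = -5868576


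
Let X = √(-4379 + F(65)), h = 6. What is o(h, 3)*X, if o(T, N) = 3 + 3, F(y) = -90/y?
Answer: 6*I*√740285/13 ≈ 397.11*I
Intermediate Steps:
o(T, N) = 6
X = I*√740285/13 (X = √(-4379 - 90/65) = √(-4379 - 90*1/65) = √(-4379 - 18/13) = √(-56945/13) = I*√740285/13 ≈ 66.184*I)
o(h, 3)*X = 6*(I*√740285/13) = 6*I*√740285/13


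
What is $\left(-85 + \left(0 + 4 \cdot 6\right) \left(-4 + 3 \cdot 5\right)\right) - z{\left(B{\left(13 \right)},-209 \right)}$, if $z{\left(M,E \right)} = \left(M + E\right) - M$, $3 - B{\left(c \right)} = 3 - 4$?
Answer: $388$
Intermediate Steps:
$B{\left(c \right)} = 4$ ($B{\left(c \right)} = 3 - \left(3 - 4\right) = 3 - -1 = 3 + 1 = 4$)
$z{\left(M,E \right)} = E$ ($z{\left(M,E \right)} = \left(E + M\right) - M = E$)
$\left(-85 + \left(0 + 4 \cdot 6\right) \left(-4 + 3 \cdot 5\right)\right) - z{\left(B{\left(13 \right)},-209 \right)} = \left(-85 + \left(0 + 4 \cdot 6\right) \left(-4 + 3 \cdot 5\right)\right) - -209 = \left(-85 + \left(0 + 24\right) \left(-4 + 15\right)\right) + 209 = \left(-85 + 24 \cdot 11\right) + 209 = \left(-85 + 264\right) + 209 = 179 + 209 = 388$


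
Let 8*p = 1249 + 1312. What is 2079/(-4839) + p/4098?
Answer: -18588419/52880592 ≈ -0.35152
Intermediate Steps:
p = 2561/8 (p = (1249 + 1312)/8 = (⅛)*2561 = 2561/8 ≈ 320.13)
2079/(-4839) + p/4098 = 2079/(-4839) + (2561/8)/4098 = 2079*(-1/4839) + (2561/8)*(1/4098) = -693/1613 + 2561/32784 = -18588419/52880592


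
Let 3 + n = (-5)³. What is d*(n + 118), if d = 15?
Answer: -150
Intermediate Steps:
n = -128 (n = -3 + (-5)³ = -3 - 125 = -128)
d*(n + 118) = 15*(-128 + 118) = 15*(-10) = -150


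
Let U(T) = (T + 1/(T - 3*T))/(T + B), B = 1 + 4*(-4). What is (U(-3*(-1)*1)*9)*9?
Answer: -153/8 ≈ -19.125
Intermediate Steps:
B = -15 (B = 1 - 16 = -15)
U(T) = (T - 1/(2*T))/(-15 + T) (U(T) = (T + 1/(T - 3*T))/(T - 15) = (T + 1/(-2*T))/(-15 + T) = (T - 1/(2*T))/(-15 + T))
(U(-3*(-1)*1)*9)*9 = (((-½ + (-3*(-1)*1)²)/(((-3*(-1)*1))*(-15 - 3*(-1)*1)))*9)*9 = (((-½ + (3*1)²)/(((3*1))*(-15 + 3*1)))*9)*9 = (((-½ + 3²)/(3*(-15 + 3)))*9)*9 = (((⅓)*(-½ + 9)/(-12))*9)*9 = (((⅓)*(-1/12)*(17/2))*9)*9 = -17/72*9*9 = -17/8*9 = -153/8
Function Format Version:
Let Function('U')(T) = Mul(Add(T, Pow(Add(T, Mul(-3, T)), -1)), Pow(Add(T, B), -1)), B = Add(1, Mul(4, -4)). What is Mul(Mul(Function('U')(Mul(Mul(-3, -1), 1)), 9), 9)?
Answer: Rational(-153, 8) ≈ -19.125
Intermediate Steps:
B = -15 (B = Add(1, -16) = -15)
Function('U')(T) = Mul(Pow(Add(-15, T), -1), Add(T, Mul(Rational(-1, 2), Pow(T, -1)))) (Function('U')(T) = Mul(Add(T, Pow(Add(T, Mul(-3, T)), -1)), Pow(Add(T, -15), -1)) = Mul(Add(T, Pow(Mul(-2, T), -1)), Pow(Add(-15, T), -1)) = Mul(Add(T, Mul(Rational(-1, 2), Pow(T, -1))), Pow(Add(-15, T), -1)) = Mul(Pow(Add(-15, T), -1), Add(T, Mul(Rational(-1, 2), Pow(T, -1)))))
Mul(Mul(Function('U')(Mul(Mul(-3, -1), 1)), 9), 9) = Mul(Mul(Mul(Pow(Mul(Mul(-3, -1), 1), -1), Pow(Add(-15, Mul(Mul(-3, -1), 1)), -1), Add(Rational(-1, 2), Pow(Mul(Mul(-3, -1), 1), 2))), 9), 9) = Mul(Mul(Mul(Pow(Mul(3, 1), -1), Pow(Add(-15, Mul(3, 1)), -1), Add(Rational(-1, 2), Pow(Mul(3, 1), 2))), 9), 9) = Mul(Mul(Mul(Pow(3, -1), Pow(Add(-15, 3), -1), Add(Rational(-1, 2), Pow(3, 2))), 9), 9) = Mul(Mul(Mul(Rational(1, 3), Pow(-12, -1), Add(Rational(-1, 2), 9)), 9), 9) = Mul(Mul(Mul(Rational(1, 3), Rational(-1, 12), Rational(17, 2)), 9), 9) = Mul(Mul(Rational(-17, 72), 9), 9) = Mul(Rational(-17, 8), 9) = Rational(-153, 8)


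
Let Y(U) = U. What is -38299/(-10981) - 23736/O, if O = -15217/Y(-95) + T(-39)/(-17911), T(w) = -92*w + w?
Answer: -108268419847163/747296943973 ≈ -144.88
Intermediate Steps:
T(w) = -91*w
O = 272214532/1701545 (O = -15217/(-95) - 91*(-39)/(-17911) = -15217*(-1/95) + 3549*(-1/17911) = 15217/95 - 3549/17911 = 272214532/1701545 ≈ 159.98)
-38299/(-10981) - 23736/O = -38299/(-10981) - 23736/272214532/1701545 = -38299*(-1/10981) - 23736*1701545/272214532 = 38299/10981 - 10096968030/68053633 = -108268419847163/747296943973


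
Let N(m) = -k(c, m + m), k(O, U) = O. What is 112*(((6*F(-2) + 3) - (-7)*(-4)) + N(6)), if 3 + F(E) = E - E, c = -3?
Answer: -4480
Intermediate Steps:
F(E) = -3 (F(E) = -3 + (E - E) = -3 + 0 = -3)
N(m) = 3 (N(m) = -1*(-3) = 3)
112*(((6*F(-2) + 3) - (-7)*(-4)) + N(6)) = 112*(((6*(-3) + 3) - (-7)*(-4)) + 3) = 112*(((-18 + 3) - 1*28) + 3) = 112*((-15 - 28) + 3) = 112*(-43 + 3) = 112*(-40) = -4480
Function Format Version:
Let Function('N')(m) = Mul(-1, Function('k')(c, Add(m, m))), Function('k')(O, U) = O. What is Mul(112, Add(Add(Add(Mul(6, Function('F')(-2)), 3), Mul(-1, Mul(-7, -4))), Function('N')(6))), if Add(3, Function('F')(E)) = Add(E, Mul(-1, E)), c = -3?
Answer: -4480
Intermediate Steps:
Function('F')(E) = -3 (Function('F')(E) = Add(-3, Add(E, Mul(-1, E))) = Add(-3, 0) = -3)
Function('N')(m) = 3 (Function('N')(m) = Mul(-1, -3) = 3)
Mul(112, Add(Add(Add(Mul(6, Function('F')(-2)), 3), Mul(-1, Mul(-7, -4))), Function('N')(6))) = Mul(112, Add(Add(Add(Mul(6, -3), 3), Mul(-1, Mul(-7, -4))), 3)) = Mul(112, Add(Add(Add(-18, 3), Mul(-1, 28)), 3)) = Mul(112, Add(Add(-15, -28), 3)) = Mul(112, Add(-43, 3)) = Mul(112, -40) = -4480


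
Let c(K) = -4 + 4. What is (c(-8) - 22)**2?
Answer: 484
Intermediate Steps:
c(K) = 0
(c(-8) - 22)**2 = (0 - 22)**2 = (-22)**2 = 484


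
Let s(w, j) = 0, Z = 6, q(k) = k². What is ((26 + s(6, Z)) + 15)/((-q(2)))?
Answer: -41/4 ≈ -10.250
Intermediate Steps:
((26 + s(6, Z)) + 15)/((-q(2))) = ((26 + 0) + 15)/((-1*2²)) = (26 + 15)/((-1*4)) = 41/(-4) = -¼*41 = -41/4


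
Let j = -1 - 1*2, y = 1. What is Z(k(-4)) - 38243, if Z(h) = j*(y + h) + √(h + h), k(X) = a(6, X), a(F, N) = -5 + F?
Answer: -38249 + √2 ≈ -38248.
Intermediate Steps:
k(X) = 1 (k(X) = -5 + 6 = 1)
j = -3 (j = -1 - 2 = -3)
Z(h) = -3 - 3*h + √2*√h (Z(h) = -3*(1 + h) + √(h + h) = (-3 - 3*h) + √(2*h) = (-3 - 3*h) + √2*√h = -3 - 3*h + √2*√h)
Z(k(-4)) - 38243 = (-3 - 3*1 + √2*√1) - 38243 = (-3 - 3 + √2*1) - 38243 = (-3 - 3 + √2) - 38243 = (-6 + √2) - 38243 = -38249 + √2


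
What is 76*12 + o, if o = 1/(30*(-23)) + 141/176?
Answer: 55425197/60720 ≈ 912.80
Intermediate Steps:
o = 48557/60720 (o = (1/30)*(-1/23) + 141*(1/176) = -1/690 + 141/176 = 48557/60720 ≈ 0.79969)
76*12 + o = 76*12 + 48557/60720 = 912 + 48557/60720 = 55425197/60720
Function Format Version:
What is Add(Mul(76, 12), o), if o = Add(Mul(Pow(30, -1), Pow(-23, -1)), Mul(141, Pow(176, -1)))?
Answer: Rational(55425197, 60720) ≈ 912.80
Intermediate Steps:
o = Rational(48557, 60720) (o = Add(Mul(Rational(1, 30), Rational(-1, 23)), Mul(141, Rational(1, 176))) = Add(Rational(-1, 690), Rational(141, 176)) = Rational(48557, 60720) ≈ 0.79969)
Add(Mul(76, 12), o) = Add(Mul(76, 12), Rational(48557, 60720)) = Add(912, Rational(48557, 60720)) = Rational(55425197, 60720)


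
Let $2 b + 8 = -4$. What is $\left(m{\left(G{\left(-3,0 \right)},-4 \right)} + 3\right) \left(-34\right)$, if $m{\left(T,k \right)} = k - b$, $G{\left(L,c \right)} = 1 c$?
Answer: $-170$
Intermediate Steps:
$b = -6$ ($b = -4 + \frac{1}{2} \left(-4\right) = -4 - 2 = -6$)
$G{\left(L,c \right)} = c$
$m{\left(T,k \right)} = 6 + k$ ($m{\left(T,k \right)} = k - -6 = k + 6 = 6 + k$)
$\left(m{\left(G{\left(-3,0 \right)},-4 \right)} + 3\right) \left(-34\right) = \left(\left(6 - 4\right) + 3\right) \left(-34\right) = \left(2 + 3\right) \left(-34\right) = 5 \left(-34\right) = -170$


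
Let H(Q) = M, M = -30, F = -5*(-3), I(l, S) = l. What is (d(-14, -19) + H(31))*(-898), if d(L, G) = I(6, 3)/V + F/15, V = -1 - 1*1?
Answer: 28736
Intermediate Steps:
F = 15
V = -2 (V = -1 - 1 = -2)
H(Q) = -30
d(L, G) = -2 (d(L, G) = 6/(-2) + 15/15 = 6*(-½) + 15*(1/15) = -3 + 1 = -2)
(d(-14, -19) + H(31))*(-898) = (-2 - 30)*(-898) = -32*(-898) = 28736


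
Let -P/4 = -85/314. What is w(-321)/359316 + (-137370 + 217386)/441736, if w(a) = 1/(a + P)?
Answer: 180509733380395/996521338406844 ≈ 0.18114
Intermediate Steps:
P = 170/157 (P = -(-340)/314 = -4*(-85/314) = 170/157 ≈ 1.0828)
w(a) = 1/(170/157 + a) (w(a) = 1/(a + 170/157) = 1/(170/157 + a))
w(-321)/359316 + (-137370 + 217386)/441736 = (157/(170 + 157*(-321)))/359316 + (-137370 + 217386)/441736 = (157/(170 - 50397))*(1/359316) + 80016*(1/441736) = (157/(-50227))*(1/359316) + 10002/55217 = (157*(-1/50227))*(1/359316) + 10002/55217 = -157/50227*1/359316 + 10002/55217 = -157/18047364732 + 10002/55217 = 180509733380395/996521338406844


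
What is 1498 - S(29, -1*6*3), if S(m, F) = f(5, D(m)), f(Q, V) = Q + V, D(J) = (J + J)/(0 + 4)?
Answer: 2957/2 ≈ 1478.5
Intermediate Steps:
D(J) = J/2 (D(J) = (2*J)/4 = (2*J)*(¼) = J/2)
S(m, F) = 5 + m/2
1498 - S(29, -1*6*3) = 1498 - (5 + (½)*29) = 1498 - (5 + 29/2) = 1498 - 1*39/2 = 1498 - 39/2 = 2957/2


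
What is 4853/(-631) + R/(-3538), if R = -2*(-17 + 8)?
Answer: -8590636/1116239 ≈ -7.6961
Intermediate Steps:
R = 18 (R = -2*(-9) = 18)
4853/(-631) + R/(-3538) = 4853/(-631) + 18/(-3538) = 4853*(-1/631) + 18*(-1/3538) = -4853/631 - 9/1769 = -8590636/1116239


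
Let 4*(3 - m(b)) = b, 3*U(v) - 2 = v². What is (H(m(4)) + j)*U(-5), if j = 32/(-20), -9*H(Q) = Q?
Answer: -82/5 ≈ -16.400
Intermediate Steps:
U(v) = ⅔ + v²/3
m(b) = 3 - b/4
H(Q) = -Q/9
j = -8/5 (j = 32*(-1/20) = -8/5 ≈ -1.6000)
(H(m(4)) + j)*U(-5) = (-(3 - ¼*4)/9 - 8/5)*(⅔ + (⅓)*(-5)²) = (-(3 - 1)/9 - 8/5)*(⅔ + (⅓)*25) = (-⅑*2 - 8/5)*(⅔ + 25/3) = (-2/9 - 8/5)*9 = -82/45*9 = -82/5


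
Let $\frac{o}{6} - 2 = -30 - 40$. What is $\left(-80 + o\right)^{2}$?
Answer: $238144$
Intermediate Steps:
$o = -408$ ($o = 12 + 6 \left(-30 - 40\right) = 12 + 6 \left(-70\right) = 12 - 420 = -408$)
$\left(-80 + o\right)^{2} = \left(-80 - 408\right)^{2} = \left(-488\right)^{2} = 238144$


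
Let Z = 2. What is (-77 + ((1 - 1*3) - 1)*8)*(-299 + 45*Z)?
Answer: 21109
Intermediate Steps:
(-77 + ((1 - 1*3) - 1)*8)*(-299 + 45*Z) = (-77 + ((1 - 1*3) - 1)*8)*(-299 + 45*2) = (-77 + ((1 - 3) - 1)*8)*(-299 + 90) = (-77 + (-2 - 1)*8)*(-209) = (-77 - 3*8)*(-209) = (-77 - 24)*(-209) = -101*(-209) = 21109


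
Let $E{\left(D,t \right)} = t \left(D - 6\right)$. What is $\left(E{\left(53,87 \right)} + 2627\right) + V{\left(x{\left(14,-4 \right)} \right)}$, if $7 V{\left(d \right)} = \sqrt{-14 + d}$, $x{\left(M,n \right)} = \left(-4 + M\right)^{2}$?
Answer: $6716 + \frac{\sqrt{86}}{7} \approx 6717.3$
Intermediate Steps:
$V{\left(d \right)} = \frac{\sqrt{-14 + d}}{7}$
$E{\left(D,t \right)} = t \left(-6 + D\right)$
$\left(E{\left(53,87 \right)} + 2627\right) + V{\left(x{\left(14,-4 \right)} \right)} = \left(87 \left(-6 + 53\right) + 2627\right) + \frac{\sqrt{-14 + \left(-4 + 14\right)^{2}}}{7} = \left(87 \cdot 47 + 2627\right) + \frac{\sqrt{-14 + 10^{2}}}{7} = \left(4089 + 2627\right) + \frac{\sqrt{-14 + 100}}{7} = 6716 + \frac{\sqrt{86}}{7}$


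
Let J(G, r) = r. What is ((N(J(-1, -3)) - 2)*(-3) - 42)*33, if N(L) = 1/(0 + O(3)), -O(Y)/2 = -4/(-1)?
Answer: -9405/8 ≈ -1175.6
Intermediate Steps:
O(Y) = -8 (O(Y) = -(-8)/(-1) = -(-8)*(-1) = -2*4 = -8)
N(L) = -1/8 (N(L) = 1/(0 - 8) = 1/(-8) = -1/8)
((N(J(-1, -3)) - 2)*(-3) - 42)*33 = ((-1/8 - 2)*(-3) - 42)*33 = (-17/8*(-3) - 42)*33 = (51/8 - 42)*33 = -285/8*33 = -9405/8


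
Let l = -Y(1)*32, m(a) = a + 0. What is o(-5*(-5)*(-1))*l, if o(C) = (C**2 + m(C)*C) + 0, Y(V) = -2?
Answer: 80000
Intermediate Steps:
m(a) = a
o(C) = 2*C**2 (o(C) = (C**2 + C*C) + 0 = (C**2 + C**2) + 0 = 2*C**2 + 0 = 2*C**2)
l = 64 (l = -(-2)*32 = -1*(-64) = 64)
o(-5*(-5)*(-1))*l = (2*(-5*(-5)*(-1))**2)*64 = (2*(25*(-1))**2)*64 = (2*(-25)**2)*64 = (2*625)*64 = 1250*64 = 80000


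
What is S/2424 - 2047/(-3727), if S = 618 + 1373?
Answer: 12382385/9034248 ≈ 1.3706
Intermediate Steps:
S = 1991
S/2424 - 2047/(-3727) = 1991/2424 - 2047/(-3727) = 1991*(1/2424) - 2047*(-1/3727) = 1991/2424 + 2047/3727 = 12382385/9034248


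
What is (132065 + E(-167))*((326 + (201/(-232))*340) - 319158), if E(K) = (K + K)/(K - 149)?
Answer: -386223997888017/9164 ≈ -4.2146e+10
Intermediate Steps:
E(K) = 2*K/(-149 + K) (E(K) = (2*K)/(-149 + K) = 2*K/(-149 + K))
(132065 + E(-167))*((326 + (201/(-232))*340) - 319158) = (132065 + 2*(-167)/(-149 - 167))*((326 + (201/(-232))*340) - 319158) = (132065 + 2*(-167)/(-316))*((326 + (201*(-1/232))*340) - 319158) = (132065 + 2*(-167)*(-1/316))*((326 - 201/232*340) - 319158) = (132065 + 167/158)*((326 - 17085/58) - 319158) = 20866437*(1823/58 - 319158)/158 = (20866437/158)*(-18509341/58) = -386223997888017/9164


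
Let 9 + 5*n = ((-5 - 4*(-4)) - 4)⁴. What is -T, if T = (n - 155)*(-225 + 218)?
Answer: 11319/5 ≈ 2263.8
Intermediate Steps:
n = 2392/5 (n = -9/5 + ((-5 - 4*(-4)) - 4)⁴/5 = -9/5 + ((-5 + 16) - 4)⁴/5 = -9/5 + (11 - 4)⁴/5 = -9/5 + (⅕)*7⁴ = -9/5 + (⅕)*2401 = -9/5 + 2401/5 = 2392/5 ≈ 478.40)
T = -11319/5 (T = (2392/5 - 155)*(-225 + 218) = (1617/5)*(-7) = -11319/5 ≈ -2263.8)
-T = -1*(-11319/5) = 11319/5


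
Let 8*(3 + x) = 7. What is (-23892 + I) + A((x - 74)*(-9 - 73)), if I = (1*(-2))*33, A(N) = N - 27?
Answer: -70971/4 ≈ -17743.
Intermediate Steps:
x = -17/8 (x = -3 + (⅛)*7 = -3 + 7/8 = -17/8 ≈ -2.1250)
A(N) = -27 + N
I = -66 (I = -2*33 = -66)
(-23892 + I) + A((x - 74)*(-9 - 73)) = (-23892 - 66) + (-27 + (-17/8 - 74)*(-9 - 73)) = -23958 + (-27 - 609/8*(-82)) = -23958 + (-27 + 24969/4) = -23958 + 24861/4 = -70971/4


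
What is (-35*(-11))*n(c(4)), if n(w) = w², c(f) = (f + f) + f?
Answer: 55440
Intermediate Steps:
c(f) = 3*f (c(f) = 2*f + f = 3*f)
(-35*(-11))*n(c(4)) = (-35*(-11))*(3*4)² = 385*12² = 385*144 = 55440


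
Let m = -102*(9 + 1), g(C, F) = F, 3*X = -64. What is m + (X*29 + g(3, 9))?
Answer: -4889/3 ≈ -1629.7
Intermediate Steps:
X = -64/3 (X = (⅓)*(-64) = -64/3 ≈ -21.333)
m = -1020 (m = -102*10 = -1020)
m + (X*29 + g(3, 9)) = -1020 + (-64/3*29 + 9) = -1020 + (-1856/3 + 9) = -1020 - 1829/3 = -4889/3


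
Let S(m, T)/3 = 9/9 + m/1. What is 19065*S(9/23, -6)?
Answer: 1830240/23 ≈ 79576.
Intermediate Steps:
S(m, T) = 3 + 3*m (S(m, T) = 3*(9/9 + m/1) = 3*(9*(⅑) + m*1) = 3*(1 + m) = 3 + 3*m)
19065*S(9/23, -6) = 19065*(3 + 3*(9/23)) = 19065*(3 + 27/23) = 19065*(96/23) = 1830240/23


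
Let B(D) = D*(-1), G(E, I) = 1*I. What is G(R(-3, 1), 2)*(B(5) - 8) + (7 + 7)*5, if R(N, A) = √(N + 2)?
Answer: 44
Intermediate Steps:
R(N, A) = √(2 + N)
G(E, I) = I
B(D) = -D
G(R(-3, 1), 2)*(B(5) - 8) + (7 + 7)*5 = 2*(-1*5 - 8) + (7 + 7)*5 = 2*(-5 - 8) + 14*5 = 2*(-13) + 70 = -26 + 70 = 44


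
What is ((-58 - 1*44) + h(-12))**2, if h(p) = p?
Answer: 12996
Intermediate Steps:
((-58 - 1*44) + h(-12))**2 = ((-58 - 1*44) - 12)**2 = ((-58 - 44) - 12)**2 = (-102 - 12)**2 = (-114)**2 = 12996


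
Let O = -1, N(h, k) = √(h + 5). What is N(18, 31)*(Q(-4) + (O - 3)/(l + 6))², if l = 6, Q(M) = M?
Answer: 169*√23/9 ≈ 90.055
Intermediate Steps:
N(h, k) = √(5 + h)
N(18, 31)*(Q(-4) + (O - 3)/(l + 6))² = √(5 + 18)*(-4 + (-1 - 3)/(6 + 6))² = √23*(-4 - 4/12)² = √23*(-4 - 4*1/12)² = √23*(-4 - ⅓)² = √23*(-13/3)² = √23*(169/9) = 169*√23/9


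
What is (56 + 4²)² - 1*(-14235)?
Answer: 19419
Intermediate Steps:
(56 + 4²)² - 1*(-14235) = (56 + 16)² + 14235 = 72² + 14235 = 5184 + 14235 = 19419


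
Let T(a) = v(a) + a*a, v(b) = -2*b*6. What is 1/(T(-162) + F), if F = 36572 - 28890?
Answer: 1/35870 ≈ 2.7878e-5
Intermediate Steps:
v(b) = -12*b
F = 7682
T(a) = a**2 - 12*a (T(a) = -12*a + a*a = -12*a + a**2 = a**2 - 12*a)
1/(T(-162) + F) = 1/(-162*(-12 - 162) + 7682) = 1/(-162*(-174) + 7682) = 1/(28188 + 7682) = 1/35870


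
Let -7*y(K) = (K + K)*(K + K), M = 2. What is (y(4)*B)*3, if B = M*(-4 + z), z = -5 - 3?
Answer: 4608/7 ≈ 658.29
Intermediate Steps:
y(K) = -4*K**2/7 (y(K) = -(K + K)*(K + K)/7 = -2*K*2*K/7 = -4*K**2/7)
z = -8
B = -24 (B = 2*(-4 - 8) = 2*(-12) = -24)
(y(4)*B)*3 = (-4/7*4**2*(-24))*3 = (-4/7*16*(-24))*3 = -64/7*(-24)*3 = (1536/7)*3 = 4608/7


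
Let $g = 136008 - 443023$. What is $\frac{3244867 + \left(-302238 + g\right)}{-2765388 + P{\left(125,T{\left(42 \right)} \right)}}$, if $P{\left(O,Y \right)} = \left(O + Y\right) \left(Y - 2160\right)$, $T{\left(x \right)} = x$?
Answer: $- \frac{146423}{173283} \approx -0.84499$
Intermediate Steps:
$g = -307015$ ($g = 136008 - 443023 = -307015$)
$P{\left(O,Y \right)} = \left(-2160 + Y\right) \left(O + Y\right)$ ($P{\left(O,Y \right)} = \left(O + Y\right) \left(-2160 + Y\right) = \left(-2160 + Y\right) \left(O + Y\right)$)
$\frac{3244867 + \left(-302238 + g\right)}{-2765388 + P{\left(125,T{\left(42 \right)} \right)}} = \frac{3244867 - 609253}{-2765388 + \left(42^{2} - 270000 - 90720 + 125 \cdot 42\right)} = \frac{3244867 - 609253}{-2765388 + \left(1764 - 270000 - 90720 + 5250\right)} = \frac{2635614}{-2765388 - 353706} = \frac{2635614}{-3119094} = 2635614 \left(- \frac{1}{3119094}\right) = - \frac{146423}{173283}$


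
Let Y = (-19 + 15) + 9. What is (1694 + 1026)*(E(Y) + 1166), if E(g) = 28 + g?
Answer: 3261280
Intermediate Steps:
Y = 5 (Y = -4 + 9 = 5)
(1694 + 1026)*(E(Y) + 1166) = (1694 + 1026)*((28 + 5) + 1166) = 2720*(33 + 1166) = 2720*1199 = 3261280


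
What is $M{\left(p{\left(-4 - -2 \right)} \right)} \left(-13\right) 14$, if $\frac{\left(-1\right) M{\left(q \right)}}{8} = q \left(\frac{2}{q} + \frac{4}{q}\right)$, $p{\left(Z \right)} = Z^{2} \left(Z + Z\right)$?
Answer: $8736$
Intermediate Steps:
$p{\left(Z \right)} = 2 Z^{3}$ ($p{\left(Z \right)} = Z^{2} \cdot 2 Z = 2 Z^{3}$)
$M{\left(q \right)} = -48$ ($M{\left(q \right)} = - 8 q \left(\frac{2}{q} + \frac{4}{q}\right) = - 8 q \frac{6}{q} = \left(-8\right) 6 = -48$)
$M{\left(p{\left(-4 - -2 \right)} \right)} \left(-13\right) 14 = \left(-48\right) \left(-13\right) 14 = 624 \cdot 14 = 8736$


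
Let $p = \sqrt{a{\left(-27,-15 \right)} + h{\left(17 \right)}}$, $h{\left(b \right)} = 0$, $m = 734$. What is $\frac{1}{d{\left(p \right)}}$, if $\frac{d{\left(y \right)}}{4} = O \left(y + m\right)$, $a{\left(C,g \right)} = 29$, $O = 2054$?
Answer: $\frac{367}{2213090516} - \frac{\sqrt{29}}{4426181032} \approx 1.6461 \cdot 10^{-7}$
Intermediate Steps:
$p = \sqrt{29}$ ($p = \sqrt{29 + 0} = \sqrt{29} \approx 5.3852$)
$d{\left(y \right)} = 6030544 + 8216 y$ ($d{\left(y \right)} = 4 \cdot 2054 \left(y + 734\right) = 4 \cdot 2054 \left(734 + y\right) = 4 \left(1507636 + 2054 y\right) = 6030544 + 8216 y$)
$\frac{1}{d{\left(p \right)}} = \frac{1}{6030544 + 8216 \sqrt{29}}$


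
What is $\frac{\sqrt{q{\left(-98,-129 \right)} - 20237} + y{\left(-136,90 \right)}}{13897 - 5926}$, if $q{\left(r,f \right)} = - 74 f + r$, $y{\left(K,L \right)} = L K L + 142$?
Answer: $- \frac{1101458}{7971} + \frac{i \sqrt{10789}}{7971} \approx -138.18 + 0.013031 i$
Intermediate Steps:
$y{\left(K,L \right)} = 142 + K L^{2}$ ($y{\left(K,L \right)} = K L L + 142 = K L^{2} + 142 = 142 + K L^{2}$)
$q{\left(r,f \right)} = r - 74 f$
$\frac{\sqrt{q{\left(-98,-129 \right)} - 20237} + y{\left(-136,90 \right)}}{13897 - 5926} = \frac{\sqrt{\left(-98 - -9546\right) - 20237} + \left(142 - 136 \cdot 90^{2}\right)}{13897 - 5926} = \frac{\sqrt{\left(-98 + 9546\right) - 20237} + \left(142 - 1101600\right)}{7971} = \left(\sqrt{9448 - 20237} + \left(142 - 1101600\right)\right) \frac{1}{7971} = \left(\sqrt{-10789} - 1101458\right) \frac{1}{7971} = \left(i \sqrt{10789} - 1101458\right) \frac{1}{7971} = \left(-1101458 + i \sqrt{10789}\right) \frac{1}{7971} = - \frac{1101458}{7971} + \frac{i \sqrt{10789}}{7971}$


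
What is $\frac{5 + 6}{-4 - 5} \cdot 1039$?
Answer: $- \frac{11429}{9} \approx -1269.9$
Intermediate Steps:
$\frac{5 + 6}{-4 - 5} \cdot 1039 = \frac{1}{-9} \cdot 11 \cdot 1039 = \left(- \frac{1}{9}\right) 11 \cdot 1039 = \left(- \frac{11}{9}\right) 1039 = - \frac{11429}{9}$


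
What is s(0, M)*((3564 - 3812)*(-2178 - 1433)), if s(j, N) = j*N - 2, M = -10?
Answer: -1791056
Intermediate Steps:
s(j, N) = -2 + N*j (s(j, N) = N*j - 2 = -2 + N*j)
s(0, M)*((3564 - 3812)*(-2178 - 1433)) = (-2 - 10*0)*((3564 - 3812)*(-2178 - 1433)) = (-2 + 0)*(-248*(-3611)) = -2*895528 = -1791056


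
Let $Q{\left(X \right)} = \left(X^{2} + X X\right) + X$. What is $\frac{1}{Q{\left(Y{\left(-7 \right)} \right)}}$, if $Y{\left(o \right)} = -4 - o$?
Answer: $\frac{1}{21} \approx 0.047619$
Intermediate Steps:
$Q{\left(X \right)} = X + 2 X^{2}$ ($Q{\left(X \right)} = \left(X^{2} + X^{2}\right) + X = 2 X^{2} + X = X + 2 X^{2}$)
$\frac{1}{Q{\left(Y{\left(-7 \right)} \right)}} = \frac{1}{\left(-4 - -7\right) \left(1 + 2 \left(-4 - -7\right)\right)} = \frac{1}{\left(-4 + 7\right) \left(1 + 2 \left(-4 + 7\right)\right)} = \frac{1}{3 \left(1 + 2 \cdot 3\right)} = \frac{1}{3 \left(1 + 6\right)} = \frac{1}{3 \cdot 7} = \frac{1}{21}$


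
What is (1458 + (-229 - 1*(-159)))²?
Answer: 1926544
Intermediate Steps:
(1458 + (-229 - 1*(-159)))² = (1458 + (-229 + 159))² = (1458 - 70)² = 1388² = 1926544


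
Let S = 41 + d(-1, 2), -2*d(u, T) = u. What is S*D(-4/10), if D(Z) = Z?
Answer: -83/5 ≈ -16.600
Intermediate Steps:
d(u, T) = -u/2
S = 83/2 (S = 41 - ½*(-1) = 41 + ½ = 83/2 ≈ 41.500)
S*D(-4/10) = 83*(-4/10)/2 = 83*(-4*⅒)/2 = (83/2)*(-⅖) = -83/5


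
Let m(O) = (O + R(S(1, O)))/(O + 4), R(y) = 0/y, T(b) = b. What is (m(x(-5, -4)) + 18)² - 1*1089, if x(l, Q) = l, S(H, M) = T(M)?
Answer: -560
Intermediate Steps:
S(H, M) = M
R(y) = 0
m(O) = O/(4 + O) (m(O) = (O + 0)/(O + 4) = O/(4 + O))
(m(x(-5, -4)) + 18)² - 1*1089 = (-5/(4 - 5) + 18)² - 1*1089 = (-5/(-1) + 18)² - 1089 = (-5*(-1) + 18)² - 1089 = (5 + 18)² - 1089 = 23² - 1089 = 529 - 1089 = -560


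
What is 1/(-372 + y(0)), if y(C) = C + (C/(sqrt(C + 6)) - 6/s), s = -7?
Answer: -7/2598 ≈ -0.0026944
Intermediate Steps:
y(C) = 6/7 + C + C/sqrt(6 + C) (y(C) = C + (C/(sqrt(C + 6)) - 6/(-7)) = C + (C/(sqrt(6 + C)) - 6*(-1/7)) = C + (C/sqrt(6 + C) + 6/7) = C + (6/7 + C/sqrt(6 + C)) = 6/7 + C + C/sqrt(6 + C))
1/(-372 + y(0)) = 1/(-372 + (6/7 + 0 + 0/sqrt(6 + 0))) = 1/(-372 + (6/7 + 0 + 0/sqrt(6))) = 1/(-372 + (6/7 + 0 + 0*(sqrt(6)/6))) = 1/(-372 + (6/7 + 0 + 0)) = 1/(-372 + 6/7) = 1/(-2598/7) = -7/2598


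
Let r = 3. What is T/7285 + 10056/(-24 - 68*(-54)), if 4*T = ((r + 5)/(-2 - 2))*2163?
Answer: 2888027/1107320 ≈ 2.6081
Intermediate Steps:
T = -2163/2 (T = (((3 + 5)/(-2 - 2))*2163)/4 = ((8/(-4))*2163)/4 = ((8*(-¼))*2163)/4 = (-2*2163)/4 = (¼)*(-4326) = -2163/2 ≈ -1081.5)
T/7285 + 10056/(-24 - 68*(-54)) = -2163/2/7285 + 10056/(-24 - 68*(-54)) = -2163/2*1/7285 + 10056/(-24 + 3672) = -2163/14570 + 10056/3648 = -2163/14570 + 10056*(1/3648) = -2163/14570 + 419/152 = 2888027/1107320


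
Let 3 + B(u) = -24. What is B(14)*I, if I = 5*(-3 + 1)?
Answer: 270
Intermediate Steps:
B(u) = -27 (B(u) = -3 - 24 = -27)
I = -10 (I = 5*(-2) = -10)
B(14)*I = -27*(-10) = 270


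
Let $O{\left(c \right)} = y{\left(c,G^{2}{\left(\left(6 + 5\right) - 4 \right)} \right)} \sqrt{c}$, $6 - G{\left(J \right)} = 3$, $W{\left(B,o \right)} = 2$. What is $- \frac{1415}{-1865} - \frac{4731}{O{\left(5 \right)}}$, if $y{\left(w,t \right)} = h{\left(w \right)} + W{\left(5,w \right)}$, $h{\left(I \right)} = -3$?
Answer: $\frac{283}{373} + \frac{4731 \sqrt{5}}{5} \approx 2116.5$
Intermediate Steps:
$G{\left(J \right)} = 3$ ($G{\left(J \right)} = 6 - 3 = 3$)
$y{\left(w,t \right)} = -1$ ($y{\left(w,t \right)} = -3 + 2 = -1$)
$O{\left(c \right)} = - \sqrt{c}$
$- \frac{1415}{-1865} - \frac{4731}{O{\left(5 \right)}} = - \frac{1415}{-1865} - \frac{4731}{\left(-1\right) \sqrt{5}} = \left(-1415\right) \left(- \frac{1}{1865}\right) - 4731 \left(- \frac{\sqrt{5}}{5}\right) = \frac{283}{373} + \frac{4731 \sqrt{5}}{5}$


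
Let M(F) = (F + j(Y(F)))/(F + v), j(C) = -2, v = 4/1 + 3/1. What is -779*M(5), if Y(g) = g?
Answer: -779/4 ≈ -194.75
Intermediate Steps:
v = 7 (v = 4*1 + 3*1 = 4 + 3 = 7)
M(F) = (-2 + F)/(7 + F) (M(F) = (F - 2)/(F + 7) = (-2 + F)/(7 + F))
-779*M(5) = -779*(-2 + 5)/(7 + 5) = -779*3/12 = -779*¼ = -779/4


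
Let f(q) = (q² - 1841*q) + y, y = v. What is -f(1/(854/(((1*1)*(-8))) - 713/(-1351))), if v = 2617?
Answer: -868024669993941/329504700625 ≈ -2634.3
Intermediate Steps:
y = 2617
f(q) = 2617 + q² - 1841*q (f(q) = (q² - 1841*q) + 2617 = 2617 + q² - 1841*q)
-f(1/(854/(((1*1)*(-8))) - 713/(-1351))) = -(2617 + (1/(854/(((1*1)*(-8))) - 713/(-1351)))² - 1841/(854/(((1*1)*(-8))) - 713/(-1351))) = -(2617 + (1/(854/((1*(-8))) - 713*(-1/1351)))² - 1841/(854/((1*(-8))) - 713*(-1/1351))) = -(2617 + (1/(854/(-8) + 713/1351))² - 1841/(854/(-8) + 713/1351)) = -(2617 + (1/(854*(-⅛) + 713/1351))² - 1841/(854*(-⅛) + 713/1351)) = -(2617 + (1/(-427/4 + 713/1351))² - 1841/(-427/4 + 713/1351)) = -(2617 + (1/(-574025/5404))² - 1841/(-574025/5404)) = -(2617 + (-5404/574025)² - 1841*(-5404/574025)) = -(2617 + 29203216/329504700625 + 9948764/574025) = -1*868024669993941/329504700625 = -868024669993941/329504700625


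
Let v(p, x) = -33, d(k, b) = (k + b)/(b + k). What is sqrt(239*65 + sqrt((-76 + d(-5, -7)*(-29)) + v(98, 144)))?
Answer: sqrt(15535 + I*sqrt(138)) ≈ 124.64 + 0.0471*I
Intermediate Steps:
d(k, b) = 1 (d(k, b) = (b + k)/(b + k) = 1)
sqrt(239*65 + sqrt((-76 + d(-5, -7)*(-29)) + v(98, 144))) = sqrt(239*65 + sqrt((-76 + 1*(-29)) - 33)) = sqrt(15535 + sqrt((-76 - 29) - 33)) = sqrt(15535 + sqrt(-105 - 33)) = sqrt(15535 + sqrt(-138)) = sqrt(15535 + I*sqrt(138))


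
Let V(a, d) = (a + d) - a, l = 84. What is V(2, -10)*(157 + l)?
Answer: -2410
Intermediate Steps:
V(a, d) = d
V(2, -10)*(157 + l) = -10*(157 + 84) = -10*241 = -2410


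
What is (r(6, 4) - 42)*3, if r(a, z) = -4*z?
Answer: -174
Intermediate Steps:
(r(6, 4) - 42)*3 = (-4*4 - 42)*3 = (-16 - 42)*3 = -58*3 = -174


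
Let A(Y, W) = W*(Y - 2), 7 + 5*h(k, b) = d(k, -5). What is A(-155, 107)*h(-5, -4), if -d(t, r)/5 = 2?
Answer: 285583/5 ≈ 57117.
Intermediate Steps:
d(t, r) = -10 (d(t, r) = -5*2 = -10)
h(k, b) = -17/5 (h(k, b) = -7/5 + (⅕)*(-10) = -7/5 - 2 = -17/5)
A(Y, W) = W*(-2 + Y)
A(-155, 107)*h(-5, -4) = (107*(-2 - 155))*(-17/5) = (107*(-157))*(-17/5) = -16799*(-17/5) = 285583/5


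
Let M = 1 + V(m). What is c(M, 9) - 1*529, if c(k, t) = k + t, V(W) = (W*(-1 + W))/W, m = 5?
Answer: -515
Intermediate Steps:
V(W) = -1 + W
M = 5 (M = 1 + (-1 + 5) = 1 + 4 = 5)
c(M, 9) - 1*529 = (5 + 9) - 1*529 = 14 - 529 = -515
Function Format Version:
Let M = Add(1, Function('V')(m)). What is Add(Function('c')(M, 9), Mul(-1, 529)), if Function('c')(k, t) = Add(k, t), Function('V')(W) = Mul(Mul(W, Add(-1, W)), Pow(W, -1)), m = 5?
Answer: -515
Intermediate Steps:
Function('V')(W) = Add(-1, W)
M = 5 (M = Add(1, Add(-1, 5)) = Add(1, 4) = 5)
Add(Function('c')(M, 9), Mul(-1, 529)) = Add(Add(5, 9), Mul(-1, 529)) = Add(14, -529) = -515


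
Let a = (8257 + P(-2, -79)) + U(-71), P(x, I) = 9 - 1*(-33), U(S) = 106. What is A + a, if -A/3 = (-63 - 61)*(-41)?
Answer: -6847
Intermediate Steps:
P(x, I) = 42 (P(x, I) = 9 + 33 = 42)
A = -15252 (A = -3*(-63 - 61)*(-41) = -(-372)*(-41) = -3*5084 = -15252)
a = 8405 (a = (8257 + 42) + 106 = 8299 + 106 = 8405)
A + a = -15252 + 8405 = -6847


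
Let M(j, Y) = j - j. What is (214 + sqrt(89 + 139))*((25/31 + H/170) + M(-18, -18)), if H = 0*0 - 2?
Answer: 448116/2635 + 4188*sqrt(57)/2635 ≈ 182.06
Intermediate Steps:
M(j, Y) = 0
H = -2 (H = 0 - 2 = -2)
(214 + sqrt(89 + 139))*((25/31 + H/170) + M(-18, -18)) = (214 + sqrt(89 + 139))*((25/31 - 2/170) + 0) = (214 + sqrt(228))*((25*(1/31) - 2*1/170) + 0) = (214 + 2*sqrt(57))*((25/31 - 1/85) + 0) = (214 + 2*sqrt(57))*(2094/2635 + 0) = (214 + 2*sqrt(57))*(2094/2635) = 448116/2635 + 4188*sqrt(57)/2635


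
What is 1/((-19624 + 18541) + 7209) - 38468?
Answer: -235654967/6126 ≈ -38468.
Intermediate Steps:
1/((-19624 + 18541) + 7209) - 38468 = 1/(-1083 + 7209) - 38468 = 1/6126 - 38468 = -235654967/6126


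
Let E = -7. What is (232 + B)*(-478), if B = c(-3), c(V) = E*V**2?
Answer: -80782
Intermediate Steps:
c(V) = -7*V**2
B = -63 (B = -7*(-3)**2 = -7*9 = -63)
(232 + B)*(-478) = (232 - 63)*(-478) = 169*(-478) = -80782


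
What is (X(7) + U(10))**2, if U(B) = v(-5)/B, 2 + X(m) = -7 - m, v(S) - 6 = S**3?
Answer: 77841/100 ≈ 778.41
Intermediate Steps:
v(S) = 6 + S**3
X(m) = -9 - m (X(m) = -2 + (-7 - m) = -9 - m)
U(B) = -119/B (U(B) = (6 + (-5)**3)/B = (6 - 125)/B = -119/B)
(X(7) + U(10))**2 = ((-9 - 1*7) - 119/10)**2 = ((-9 - 7) - 119*1/10)**2 = (-16 - 119/10)**2 = (-279/10)**2 = 77841/100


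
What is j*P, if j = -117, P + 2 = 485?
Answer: -56511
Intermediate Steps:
P = 483 (P = -2 + 485 = 483)
j*P = -117*483 = -56511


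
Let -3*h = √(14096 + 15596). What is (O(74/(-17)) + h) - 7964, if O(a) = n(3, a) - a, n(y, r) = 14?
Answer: -135076/17 - 2*√7423/3 ≈ -8003.1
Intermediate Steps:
O(a) = 14 - a
h = -2*√7423/3 (h = -√(14096 + 15596)/3 = -2*√7423/3 ≈ -57.438)
(O(74/(-17)) + h) - 7964 = ((14 - 74/(-17)) - 2*√7423/3) - 7964 = ((14 - 74*(-1)/17) - 2*√7423/3) - 7964 = ((14 - 1*(-74/17)) - 2*√7423/3) - 7964 = ((14 + 74/17) - 2*√7423/3) - 7964 = (312/17 - 2*√7423/3) - 7964 = -135076/17 - 2*√7423/3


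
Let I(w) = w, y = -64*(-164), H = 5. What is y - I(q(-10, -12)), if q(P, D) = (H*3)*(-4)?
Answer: 10556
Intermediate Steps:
q(P, D) = -60 (q(P, D) = (5*3)*(-4) = 15*(-4) = -60)
y = 10496
y - I(q(-10, -12)) = 10496 - 1*(-60) = 10496 + 60 = 10556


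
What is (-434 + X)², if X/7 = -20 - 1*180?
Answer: 3363556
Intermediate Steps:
X = -1400 (X = 7*(-20 - 1*180) = 7*(-20 - 180) = 7*(-200) = -1400)
(-434 + X)² = (-434 - 1400)² = (-1834)² = 3363556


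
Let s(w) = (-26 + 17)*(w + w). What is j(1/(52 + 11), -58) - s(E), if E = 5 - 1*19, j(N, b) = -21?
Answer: -273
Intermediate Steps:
E = -14 (E = 5 - 19 = -14)
s(w) = -18*w
j(1/(52 + 11), -58) - s(E) = -21 - (-18)*(-14) = -21 - 1*252 = -21 - 252 = -273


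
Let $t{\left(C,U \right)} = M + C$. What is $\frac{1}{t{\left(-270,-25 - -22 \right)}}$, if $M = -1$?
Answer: $- \frac{1}{271} \approx -0.00369$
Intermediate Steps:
$t{\left(C,U \right)} = -1 + C$
$\frac{1}{t{\left(-270,-25 - -22 \right)}} = \frac{1}{-1 - 270} = \frac{1}{-271} = - \frac{1}{271}$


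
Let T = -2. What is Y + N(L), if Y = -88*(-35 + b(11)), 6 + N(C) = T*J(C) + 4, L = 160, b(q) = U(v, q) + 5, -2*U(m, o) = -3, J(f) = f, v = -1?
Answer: 2186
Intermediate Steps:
U(m, o) = 3/2 (U(m, o) = -½*(-3) = 3/2)
b(q) = 13/2 (b(q) = 3/2 + 5 = 13/2)
N(C) = -2 - 2*C (N(C) = -6 + (-2*C + 4) = -6 + (4 - 2*C) = -2 - 2*C)
Y = 2508 (Y = -88*(-35 + 13/2) = -88*(-57/2) = 2508)
Y + N(L) = 2508 + (-2 - 2*160) = 2508 + (-2 - 320) = 2508 - 322 = 2186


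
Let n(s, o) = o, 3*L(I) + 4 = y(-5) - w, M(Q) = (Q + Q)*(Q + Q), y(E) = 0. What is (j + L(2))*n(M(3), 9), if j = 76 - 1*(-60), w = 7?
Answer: 1191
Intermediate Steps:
M(Q) = 4*Q**2 (M(Q) = (2*Q)*(2*Q) = 4*Q**2)
L(I) = -11/3 (L(I) = -4/3 + (0 - 1*7)/3 = -4/3 + (0 - 7)/3 = -4/3 + (1/3)*(-7) = -4/3 - 7/3 = -11/3)
j = 136 (j = 76 + 60 = 136)
(j + L(2))*n(M(3), 9) = (136 - 11/3)*9 = (397/3)*9 = 1191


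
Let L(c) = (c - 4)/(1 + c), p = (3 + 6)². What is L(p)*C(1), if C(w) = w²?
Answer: 77/82 ≈ 0.93902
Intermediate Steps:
p = 81 (p = 9² = 81)
L(c) = (-4 + c)/(1 + c)
L(p)*C(1) = ((-4 + 81)/(1 + 81))*1² = (77/82)*1 = 77/82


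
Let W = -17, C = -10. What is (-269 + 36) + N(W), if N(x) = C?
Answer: -243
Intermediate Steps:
N(x) = -10
(-269 + 36) + N(W) = (-269 + 36) - 10 = -233 - 10 = -243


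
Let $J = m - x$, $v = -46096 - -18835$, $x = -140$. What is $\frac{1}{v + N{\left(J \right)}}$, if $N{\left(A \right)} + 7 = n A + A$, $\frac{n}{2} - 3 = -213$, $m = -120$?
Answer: $- \frac{1}{35648} \approx -2.8052 \cdot 10^{-5}$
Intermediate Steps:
$n = -420$ ($n = 6 + 2 \left(-213\right) = 6 - 426 = -420$)
$v = -27261$ ($v = -46096 + 18835 = -27261$)
$J = 20$ ($J = -120 - -140 = -120 + 140 = 20$)
$N{\left(A \right)} = -7 - 419 A$ ($N{\left(A \right)} = -7 + \left(- 420 A + A\right) = -7 - 419 A$)
$\frac{1}{v + N{\left(J \right)}} = \frac{1}{-27261 - 8387} = \frac{1}{-35648} = - \frac{1}{35648}$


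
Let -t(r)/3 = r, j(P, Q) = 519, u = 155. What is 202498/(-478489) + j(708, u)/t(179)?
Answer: -119025739/85649531 ≈ -1.3897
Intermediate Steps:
t(r) = -3*r
202498/(-478489) + j(708, u)/t(179) = 202498/(-478489) + 519/((-3*179)) = 202498*(-1/478489) + 519/(-537) = -202498/478489 + 519*(-1/537) = -202498/478489 - 173/179 = -119025739/85649531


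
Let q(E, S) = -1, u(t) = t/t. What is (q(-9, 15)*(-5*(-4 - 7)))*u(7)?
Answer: -55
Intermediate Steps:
u(t) = 1
(q(-9, 15)*(-5*(-4 - 7)))*u(7) = -(-5)*(-4 - 7)*1 = -(-5)*(-11)*1 = -1*55*1 = -55*1 = -55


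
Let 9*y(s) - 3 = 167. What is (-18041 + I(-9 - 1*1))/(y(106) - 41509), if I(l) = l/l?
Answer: 162360/373411 ≈ 0.43480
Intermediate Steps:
y(s) = 170/9 (y(s) = ⅓ + (⅑)*167 = ⅓ + 167/9 = 170/9)
I(l) = 1
(-18041 + I(-9 - 1*1))/(y(106) - 41509) = (-18041 + 1)/(170/9 - 41509) = -18040/(-373411/9) = -18040*(-9/373411) = 162360/373411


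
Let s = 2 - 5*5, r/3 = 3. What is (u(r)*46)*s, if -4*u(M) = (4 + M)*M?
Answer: 61893/2 ≈ 30947.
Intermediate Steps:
r = 9 (r = 3*3 = 9)
s = -23 (s = 2 - 25 = -23)
u(M) = -M*(4 + M)/4 (u(M) = -(4 + M)*M/4 = -M*(4 + M)/4)
(u(r)*46)*s = (-1/4*9*(4 + 9)*46)*(-23) = (-1/4*9*13*46)*(-23) = -117/4*46*(-23) = -2691/2*(-23) = 61893/2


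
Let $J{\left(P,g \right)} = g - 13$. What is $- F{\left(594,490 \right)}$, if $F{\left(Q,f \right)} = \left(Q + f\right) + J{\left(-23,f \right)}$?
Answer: $-1561$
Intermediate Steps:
$J{\left(P,g \right)} = -13 + g$ ($J{\left(P,g \right)} = g - 13 = -13 + g$)
$F{\left(Q,f \right)} = -13 + Q + 2 f$ ($F{\left(Q,f \right)} = \left(Q + f\right) + \left(-13 + f\right) = -13 + Q + 2 f$)
$- F{\left(594,490 \right)} = - (-13 + 594 + 2 \cdot 490) = - (-13 + 594 + 980) = \left(-1\right) 1561 = -1561$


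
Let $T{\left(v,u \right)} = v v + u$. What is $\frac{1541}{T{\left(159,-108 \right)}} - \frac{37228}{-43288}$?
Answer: $\frac{250961813}{272422206} \approx 0.92122$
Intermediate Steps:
$T{\left(v,u \right)} = u + v^{2}$ ($T{\left(v,u \right)} = v^{2} + u = u + v^{2}$)
$\frac{1541}{T{\left(159,-108 \right)}} - \frac{37228}{-43288} = \frac{1541}{-108 + 159^{2}} - \frac{37228}{-43288} = \frac{1541}{-108 + 25281} - - \frac{9307}{10822} = \frac{1541}{25173} + \frac{9307}{10822} = \frac{250961813}{272422206}$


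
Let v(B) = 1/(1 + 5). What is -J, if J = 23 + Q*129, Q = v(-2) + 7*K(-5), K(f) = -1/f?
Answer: -2251/10 ≈ -225.10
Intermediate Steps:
v(B) = 1/6
Q = 47/30 (Q = 1/6 + 7*(-1/(-5)) = 1/6 + 7*(-1*(-1/5)) = 1/6 + 7*(1/5) = 1/6 + 7/5 = 47/30 ≈ 1.5667)
J = 2251/10 (J = 23 + (47/30)*129 = 23 + 2021/10 = 2251/10 ≈ 225.10)
-J = -1*2251/10 = -2251/10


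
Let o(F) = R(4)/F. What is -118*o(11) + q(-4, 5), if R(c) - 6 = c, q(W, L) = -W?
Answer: -1136/11 ≈ -103.27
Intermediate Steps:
R(c) = 6 + c
o(F) = 10/F (o(F) = (6 + 4)/F = 10/F)
-118*o(11) + q(-4, 5) = -1180/11 - 1*(-4) = -1180/11 + 4 = -1136/11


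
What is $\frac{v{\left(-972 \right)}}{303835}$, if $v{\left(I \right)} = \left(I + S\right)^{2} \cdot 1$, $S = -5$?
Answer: $\frac{954529}{303835} \approx 3.1416$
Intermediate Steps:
$v{\left(I \right)} = \left(-5 + I\right)^{2}$ ($v{\left(I \right)} = \left(I - 5\right)^{2} \cdot 1 = \left(-5 + I\right)^{2} \cdot 1 = \left(-5 + I\right)^{2}$)
$\frac{v{\left(-972 \right)}}{303835} = \frac{\left(-5 - 972\right)^{2}}{303835} = \left(-977\right)^{2} \cdot \frac{1}{303835} = 954529 \cdot \frac{1}{303835} = \frac{954529}{303835}$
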